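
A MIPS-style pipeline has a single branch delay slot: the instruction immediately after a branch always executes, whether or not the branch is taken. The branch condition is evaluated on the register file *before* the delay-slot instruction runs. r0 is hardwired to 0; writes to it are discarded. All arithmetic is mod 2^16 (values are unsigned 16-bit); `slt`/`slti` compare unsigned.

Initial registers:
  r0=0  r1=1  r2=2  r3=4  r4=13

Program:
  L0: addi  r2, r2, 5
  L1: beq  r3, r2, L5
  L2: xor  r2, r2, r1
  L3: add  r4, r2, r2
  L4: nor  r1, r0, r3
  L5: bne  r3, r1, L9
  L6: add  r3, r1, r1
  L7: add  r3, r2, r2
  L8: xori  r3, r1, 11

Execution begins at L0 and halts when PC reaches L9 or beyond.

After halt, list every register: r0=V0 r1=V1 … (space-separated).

[0] addi  r2, r2, 5  →  {r0:0, r1:1, r2:7, r3:4, r4:13}
[1] beq  r3, r2, L5  →  {r0:0, r1:1, r2:7, r3:4, r4:13}  ⟨branch fallthrough⟩
[2] xor  r2, r2, r1  →  {r0:0, r1:1, r2:6, r3:4, r4:13}
[3] add  r4, r2, r2  →  {r0:0, r1:1, r2:6, r3:4, r4:12}
[4] nor  r1, r0, r3  →  {r0:0, r1:65531, r2:6, r3:4, r4:12}
[5] bne  r3, r1, L9  →  {r0:0, r1:65531, r2:6, r3:4, r4:12}  ⟨branch taken⟩
[6] add  r3, r1, r1  →  {r0:0, r1:65531, r2:6, r3:65526, r4:12}

r0=0 r1=65531 r2=6 r3=65526 r4=12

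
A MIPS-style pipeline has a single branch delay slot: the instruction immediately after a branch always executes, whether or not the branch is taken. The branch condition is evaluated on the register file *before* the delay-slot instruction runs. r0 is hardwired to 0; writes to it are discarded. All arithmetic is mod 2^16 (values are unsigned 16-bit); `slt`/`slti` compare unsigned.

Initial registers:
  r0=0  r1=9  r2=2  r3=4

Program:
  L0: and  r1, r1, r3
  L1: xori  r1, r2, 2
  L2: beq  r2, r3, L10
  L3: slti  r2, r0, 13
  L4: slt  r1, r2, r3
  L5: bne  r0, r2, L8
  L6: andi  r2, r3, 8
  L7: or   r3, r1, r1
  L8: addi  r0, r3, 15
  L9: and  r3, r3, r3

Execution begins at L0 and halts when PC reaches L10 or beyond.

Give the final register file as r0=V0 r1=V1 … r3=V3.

[0] and  r1, r1, r3  →  {r0:0, r1:0, r2:2, r3:4}
[1] xori  r1, r2, 2  →  {r0:0, r1:0, r2:2, r3:4}
[2] beq  r2, r3, L10  →  {r0:0, r1:0, r2:2, r3:4}  ⟨branch fallthrough⟩
[3] slti  r2, r0, 13  →  {r0:0, r1:0, r2:1, r3:4}
[4] slt  r1, r2, r3  →  {r0:0, r1:1, r2:1, r3:4}
[5] bne  r0, r2, L8  →  {r0:0, r1:1, r2:1, r3:4}  ⟨branch taken⟩
[6] andi  r2, r3, 8  →  {r0:0, r1:1, r2:0, r3:4}
[8] addi  r0, r3, 15  →  {r0:0, r1:1, r2:0, r3:4}
[9] and  r3, r3, r3  →  {r0:0, r1:1, r2:0, r3:4}

r0=0 r1=1 r2=0 r3=4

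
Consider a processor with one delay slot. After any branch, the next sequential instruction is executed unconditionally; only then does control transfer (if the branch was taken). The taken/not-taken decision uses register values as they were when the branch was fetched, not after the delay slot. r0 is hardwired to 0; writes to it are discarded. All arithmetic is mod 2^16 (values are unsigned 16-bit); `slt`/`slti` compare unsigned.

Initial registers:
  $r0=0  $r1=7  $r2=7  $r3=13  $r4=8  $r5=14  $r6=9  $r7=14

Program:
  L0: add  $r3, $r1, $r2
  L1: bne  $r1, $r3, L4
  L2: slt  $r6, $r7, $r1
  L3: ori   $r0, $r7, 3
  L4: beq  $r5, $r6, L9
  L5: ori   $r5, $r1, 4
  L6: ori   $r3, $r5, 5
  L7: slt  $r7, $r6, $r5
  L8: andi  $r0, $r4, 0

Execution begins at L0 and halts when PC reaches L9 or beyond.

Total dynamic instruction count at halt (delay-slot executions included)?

PC=0  add  $r3, $r1, $r2     | $r0=0 $r1=7 $r2=7 $r3=14 $r4=8 $r5=14 $r6=9 $r7=14
PC=1  bne  $r1, $r3, L4      | $r0=0 $r1=7 $r2=7 $r3=14 $r4=8 $r5=14 $r6=9 $r7=14  [TAKEN]
PC=2  slt  $r6, $r7, $r1     | $r0=0 $r1=7 $r2=7 $r3=14 $r4=8 $r5=14 $r6=0 $r7=14
PC=4  beq  $r5, $r6, L9      | $r0=0 $r1=7 $r2=7 $r3=14 $r4=8 $r5=14 $r6=0 $r7=14  [not taken]
PC=5  ori   $r5, $r1, 4      | $r0=0 $r1=7 $r2=7 $r3=14 $r4=8 $r5=7 $r6=0 $r7=14
PC=6  ori   $r3, $r5, 5      | $r0=0 $r1=7 $r2=7 $r3=7 $r4=8 $r5=7 $r6=0 $r7=14
PC=7  slt  $r7, $r6, $r5     | $r0=0 $r1=7 $r2=7 $r3=7 $r4=8 $r5=7 $r6=0 $r7=1
PC=8  andi  $r0, $r4, 0      | $r0=0 $r1=7 $r2=7 $r3=7 $r4=8 $r5=7 $r6=0 $r7=1

8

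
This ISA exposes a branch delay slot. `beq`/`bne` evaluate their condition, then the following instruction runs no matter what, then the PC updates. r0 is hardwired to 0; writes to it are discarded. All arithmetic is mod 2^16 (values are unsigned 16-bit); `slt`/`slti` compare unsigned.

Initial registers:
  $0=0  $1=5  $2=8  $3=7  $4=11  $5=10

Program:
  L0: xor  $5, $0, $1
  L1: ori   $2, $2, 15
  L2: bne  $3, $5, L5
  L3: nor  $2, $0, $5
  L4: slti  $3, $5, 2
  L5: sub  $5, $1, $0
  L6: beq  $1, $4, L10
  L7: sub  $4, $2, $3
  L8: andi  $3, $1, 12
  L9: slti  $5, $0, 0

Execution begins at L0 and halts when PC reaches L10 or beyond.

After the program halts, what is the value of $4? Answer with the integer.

  step pc=0: xor  $5, $0, $1  regs=(0,5,8,7,11,5)
  step pc=1: ori   $2, $2, 15  regs=(0,5,15,7,11,5)
  step pc=2: bne  $3, $5, L5  cond=T  regs=(0,5,15,7,11,5)
  step pc=3: nor  $2, $0, $5  regs=(0,5,65530,7,11,5)
  step pc=5: sub  $5, $1, $0  regs=(0,5,65530,7,11,5)
  step pc=6: beq  $1, $4, L10  cond=F  regs=(0,5,65530,7,11,5)
  step pc=7: sub  $4, $2, $3  regs=(0,5,65530,7,65523,5)
  step pc=8: andi  $3, $1, 12  regs=(0,5,65530,4,65523,5)
  step pc=9: slti  $5, $0, 0  regs=(0,5,65530,4,65523,0)

65523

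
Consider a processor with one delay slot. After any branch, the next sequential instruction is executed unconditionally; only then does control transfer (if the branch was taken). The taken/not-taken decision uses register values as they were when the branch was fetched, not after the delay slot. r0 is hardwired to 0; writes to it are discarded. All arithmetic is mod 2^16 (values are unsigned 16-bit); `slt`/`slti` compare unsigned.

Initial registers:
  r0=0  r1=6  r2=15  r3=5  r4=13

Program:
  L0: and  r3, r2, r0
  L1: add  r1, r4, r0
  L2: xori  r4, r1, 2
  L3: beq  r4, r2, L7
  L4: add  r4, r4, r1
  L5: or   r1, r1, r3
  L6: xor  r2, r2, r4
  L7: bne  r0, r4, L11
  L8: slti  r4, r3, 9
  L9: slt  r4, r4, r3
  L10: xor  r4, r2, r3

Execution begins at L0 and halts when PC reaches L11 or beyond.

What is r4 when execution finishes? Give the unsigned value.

1

  step pc=0: and  r3, r2, r0  regs=(0,6,15,0,13)
  step pc=1: add  r1, r4, r0  regs=(0,13,15,0,13)
  step pc=2: xori  r4, r1, 2  regs=(0,13,15,0,15)
  step pc=3: beq  r4, r2, L7  cond=T  regs=(0,13,15,0,15)
  step pc=4: add  r4, r4, r1  regs=(0,13,15,0,28)
  step pc=7: bne  r0, r4, L11  cond=T  regs=(0,13,15,0,28)
  step pc=8: slti  r4, r3, 9  regs=(0,13,15,0,1)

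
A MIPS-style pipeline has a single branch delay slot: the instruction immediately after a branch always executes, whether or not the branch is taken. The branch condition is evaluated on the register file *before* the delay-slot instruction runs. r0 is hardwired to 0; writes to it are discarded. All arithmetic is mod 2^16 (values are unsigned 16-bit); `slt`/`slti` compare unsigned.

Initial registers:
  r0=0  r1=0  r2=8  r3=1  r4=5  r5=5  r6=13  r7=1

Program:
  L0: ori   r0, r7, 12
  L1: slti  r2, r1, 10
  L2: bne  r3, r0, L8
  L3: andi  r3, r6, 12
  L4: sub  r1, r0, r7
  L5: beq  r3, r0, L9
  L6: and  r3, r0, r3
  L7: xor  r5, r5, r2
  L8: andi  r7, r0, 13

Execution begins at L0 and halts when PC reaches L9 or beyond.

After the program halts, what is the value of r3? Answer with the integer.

12

  step pc=0: ori   r0, r7, 12  regs=(0,0,8,1,5,5,13,1)
  step pc=1: slti  r2, r1, 10  regs=(0,0,1,1,5,5,13,1)
  step pc=2: bne  r3, r0, L8  cond=T  regs=(0,0,1,1,5,5,13,1)
  step pc=3: andi  r3, r6, 12  regs=(0,0,1,12,5,5,13,1)
  step pc=8: andi  r7, r0, 13  regs=(0,0,1,12,5,5,13,0)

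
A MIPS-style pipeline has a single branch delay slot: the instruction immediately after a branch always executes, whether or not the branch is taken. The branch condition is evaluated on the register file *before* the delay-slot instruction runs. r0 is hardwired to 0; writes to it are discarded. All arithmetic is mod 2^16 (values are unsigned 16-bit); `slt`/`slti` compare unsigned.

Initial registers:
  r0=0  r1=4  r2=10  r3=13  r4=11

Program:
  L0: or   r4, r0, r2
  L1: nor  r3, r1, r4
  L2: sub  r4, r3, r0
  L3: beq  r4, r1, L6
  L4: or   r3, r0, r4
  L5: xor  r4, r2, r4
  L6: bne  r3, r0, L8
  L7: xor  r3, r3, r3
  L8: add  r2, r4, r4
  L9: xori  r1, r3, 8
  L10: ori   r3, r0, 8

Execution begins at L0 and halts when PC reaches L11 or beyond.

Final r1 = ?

8

#0 or   r4, r0, r2 ; 0/4/10/13/10
#1 nor  r3, r1, r4 ; 0/4/10/65521/10
#2 sub  r4, r3, r0 ; 0/4/10/65521/65521
#3 beq  r4, r1, L6 ; 0/4/10/65521/65521 ; →fallthru
#4 or   r3, r0, r4 ; 0/4/10/65521/65521
#5 xor  r4, r2, r4 ; 0/4/10/65521/65531
#6 bne  r3, r0, L8 ; 0/4/10/65521/65531 ; →target
#7 xor  r3, r3, r3 ; 0/4/10/0/65531
#8 add  r2, r4, r4 ; 0/4/65526/0/65531
#9 xori  r1, r3, 8 ; 0/8/65526/0/65531
#10 ori   r3, r0, 8 ; 0/8/65526/8/65531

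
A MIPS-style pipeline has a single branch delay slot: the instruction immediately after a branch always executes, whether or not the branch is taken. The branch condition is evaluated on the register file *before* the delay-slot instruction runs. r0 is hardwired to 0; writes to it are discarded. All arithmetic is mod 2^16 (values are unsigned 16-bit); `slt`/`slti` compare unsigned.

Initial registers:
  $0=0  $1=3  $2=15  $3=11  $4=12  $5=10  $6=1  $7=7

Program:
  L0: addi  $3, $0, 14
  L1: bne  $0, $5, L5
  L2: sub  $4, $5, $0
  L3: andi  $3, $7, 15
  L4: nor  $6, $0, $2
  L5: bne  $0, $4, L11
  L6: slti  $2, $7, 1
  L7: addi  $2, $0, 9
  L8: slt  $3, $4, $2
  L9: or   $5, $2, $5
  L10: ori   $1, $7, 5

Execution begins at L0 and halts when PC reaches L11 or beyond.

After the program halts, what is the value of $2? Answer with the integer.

  step pc=0: addi  $3, $0, 14  regs=(0,3,15,14,12,10,1,7)
  step pc=1: bne  $0, $5, L5  cond=T  regs=(0,3,15,14,12,10,1,7)
  step pc=2: sub  $4, $5, $0  regs=(0,3,15,14,10,10,1,7)
  step pc=5: bne  $0, $4, L11  cond=T  regs=(0,3,15,14,10,10,1,7)
  step pc=6: slti  $2, $7, 1  regs=(0,3,0,14,10,10,1,7)

0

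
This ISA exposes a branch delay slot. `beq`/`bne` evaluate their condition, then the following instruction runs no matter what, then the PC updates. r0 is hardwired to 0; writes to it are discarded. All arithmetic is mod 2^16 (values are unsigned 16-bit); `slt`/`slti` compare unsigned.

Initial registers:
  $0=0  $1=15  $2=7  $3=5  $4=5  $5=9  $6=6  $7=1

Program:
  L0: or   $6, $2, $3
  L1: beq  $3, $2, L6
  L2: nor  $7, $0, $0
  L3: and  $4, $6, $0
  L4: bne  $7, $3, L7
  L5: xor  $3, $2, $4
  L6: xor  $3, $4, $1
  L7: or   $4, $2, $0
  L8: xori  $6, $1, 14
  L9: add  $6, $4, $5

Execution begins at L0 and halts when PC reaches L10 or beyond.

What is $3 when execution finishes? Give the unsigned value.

PC=0  or   $6, $2, $3        | $0=0 $1=15 $2=7 $3=5 $4=5 $5=9 $6=7 $7=1
PC=1  beq  $3, $2, L6        | $0=0 $1=15 $2=7 $3=5 $4=5 $5=9 $6=7 $7=1  [not taken]
PC=2  nor  $7, $0, $0        | $0=0 $1=15 $2=7 $3=5 $4=5 $5=9 $6=7 $7=65535
PC=3  and  $4, $6, $0        | $0=0 $1=15 $2=7 $3=5 $4=0 $5=9 $6=7 $7=65535
PC=4  bne  $7, $3, L7        | $0=0 $1=15 $2=7 $3=5 $4=0 $5=9 $6=7 $7=65535  [TAKEN]
PC=5  xor  $3, $2, $4        | $0=0 $1=15 $2=7 $3=7 $4=0 $5=9 $6=7 $7=65535
PC=7  or   $4, $2, $0        | $0=0 $1=15 $2=7 $3=7 $4=7 $5=9 $6=7 $7=65535
PC=8  xori  $6, $1, 14       | $0=0 $1=15 $2=7 $3=7 $4=7 $5=9 $6=1 $7=65535
PC=9  add  $6, $4, $5        | $0=0 $1=15 $2=7 $3=7 $4=7 $5=9 $6=16 $7=65535

7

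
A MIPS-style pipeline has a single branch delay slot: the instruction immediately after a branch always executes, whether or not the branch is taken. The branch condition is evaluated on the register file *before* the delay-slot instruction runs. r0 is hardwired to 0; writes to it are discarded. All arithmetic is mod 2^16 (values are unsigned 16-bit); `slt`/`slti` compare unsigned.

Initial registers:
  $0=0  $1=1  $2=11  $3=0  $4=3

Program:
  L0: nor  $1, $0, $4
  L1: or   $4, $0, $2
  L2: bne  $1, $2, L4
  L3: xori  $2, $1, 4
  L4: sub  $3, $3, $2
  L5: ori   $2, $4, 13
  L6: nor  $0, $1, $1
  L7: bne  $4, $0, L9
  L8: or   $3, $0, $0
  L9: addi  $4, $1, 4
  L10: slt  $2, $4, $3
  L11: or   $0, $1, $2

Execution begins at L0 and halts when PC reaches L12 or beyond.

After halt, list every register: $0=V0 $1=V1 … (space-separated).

$0=0 $1=65532 $2=0 $3=0 $4=0

PC=0  nor  $1, $0, $4        | $0=0 $1=65532 $2=11 $3=0 $4=3
PC=1  or   $4, $0, $2        | $0=0 $1=65532 $2=11 $3=0 $4=11
PC=2  bne  $1, $2, L4        | $0=0 $1=65532 $2=11 $3=0 $4=11  [TAKEN]
PC=3  xori  $2, $1, 4        | $0=0 $1=65532 $2=65528 $3=0 $4=11
PC=4  sub  $3, $3, $2        | $0=0 $1=65532 $2=65528 $3=8 $4=11
PC=5  ori   $2, $4, 13       | $0=0 $1=65532 $2=15 $3=8 $4=11
PC=6  nor  $0, $1, $1        | $0=0 $1=65532 $2=15 $3=8 $4=11
PC=7  bne  $4, $0, L9        | $0=0 $1=65532 $2=15 $3=8 $4=11  [TAKEN]
PC=8  or   $3, $0, $0        | $0=0 $1=65532 $2=15 $3=0 $4=11
PC=9  addi  $4, $1, 4        | $0=0 $1=65532 $2=15 $3=0 $4=0
PC=10 slt  $2, $4, $3        | $0=0 $1=65532 $2=0 $3=0 $4=0
PC=11 or   $0, $1, $2        | $0=0 $1=65532 $2=0 $3=0 $4=0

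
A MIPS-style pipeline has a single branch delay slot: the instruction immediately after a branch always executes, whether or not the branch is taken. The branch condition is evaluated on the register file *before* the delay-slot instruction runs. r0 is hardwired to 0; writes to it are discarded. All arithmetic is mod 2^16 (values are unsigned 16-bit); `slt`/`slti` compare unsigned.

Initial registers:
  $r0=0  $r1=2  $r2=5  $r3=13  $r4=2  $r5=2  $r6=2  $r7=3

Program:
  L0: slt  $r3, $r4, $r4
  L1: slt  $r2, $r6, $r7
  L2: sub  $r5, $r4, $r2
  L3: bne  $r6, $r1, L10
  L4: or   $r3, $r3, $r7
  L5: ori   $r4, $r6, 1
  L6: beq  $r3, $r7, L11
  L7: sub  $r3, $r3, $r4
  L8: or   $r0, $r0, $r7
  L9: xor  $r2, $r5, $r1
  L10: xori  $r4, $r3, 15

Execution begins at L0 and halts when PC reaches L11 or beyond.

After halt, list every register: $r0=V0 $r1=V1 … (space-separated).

$r0=0 $r1=2 $r2=1 $r3=0 $r4=3 $r5=1 $r6=2 $r7=3

PC=0  slt  $r3, $r4, $r4     | $r0=0 $r1=2 $r2=5 $r3=0 $r4=2 $r5=2 $r6=2 $r7=3
PC=1  slt  $r2, $r6, $r7     | $r0=0 $r1=2 $r2=1 $r3=0 $r4=2 $r5=2 $r6=2 $r7=3
PC=2  sub  $r5, $r4, $r2     | $r0=0 $r1=2 $r2=1 $r3=0 $r4=2 $r5=1 $r6=2 $r7=3
PC=3  bne  $r6, $r1, L10     | $r0=0 $r1=2 $r2=1 $r3=0 $r4=2 $r5=1 $r6=2 $r7=3  [not taken]
PC=4  or   $r3, $r3, $r7     | $r0=0 $r1=2 $r2=1 $r3=3 $r4=2 $r5=1 $r6=2 $r7=3
PC=5  ori   $r4, $r6, 1      | $r0=0 $r1=2 $r2=1 $r3=3 $r4=3 $r5=1 $r6=2 $r7=3
PC=6  beq  $r3, $r7, L11     | $r0=0 $r1=2 $r2=1 $r3=3 $r4=3 $r5=1 $r6=2 $r7=3  [TAKEN]
PC=7  sub  $r3, $r3, $r4     | $r0=0 $r1=2 $r2=1 $r3=0 $r4=3 $r5=1 $r6=2 $r7=3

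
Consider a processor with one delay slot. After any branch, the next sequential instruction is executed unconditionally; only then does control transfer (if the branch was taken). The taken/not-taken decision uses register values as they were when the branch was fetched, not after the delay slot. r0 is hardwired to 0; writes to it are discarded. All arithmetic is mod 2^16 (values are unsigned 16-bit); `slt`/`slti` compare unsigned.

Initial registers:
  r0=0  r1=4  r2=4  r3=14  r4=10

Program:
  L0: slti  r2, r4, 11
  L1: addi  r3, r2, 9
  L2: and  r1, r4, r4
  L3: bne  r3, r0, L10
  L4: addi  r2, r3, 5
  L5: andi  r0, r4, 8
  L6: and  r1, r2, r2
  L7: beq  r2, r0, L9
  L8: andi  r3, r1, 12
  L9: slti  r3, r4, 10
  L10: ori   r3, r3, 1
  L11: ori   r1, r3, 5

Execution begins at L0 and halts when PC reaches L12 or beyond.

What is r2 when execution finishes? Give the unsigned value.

15

PC=0  slti  r2, r4, 11       | r0=0 r1=4 r2=1 r3=14 r4=10
PC=1  addi  r3, r2, 9        | r0=0 r1=4 r2=1 r3=10 r4=10
PC=2  and  r1, r4, r4        | r0=0 r1=10 r2=1 r3=10 r4=10
PC=3  bne  r3, r0, L10       | r0=0 r1=10 r2=1 r3=10 r4=10  [TAKEN]
PC=4  addi  r2, r3, 5        | r0=0 r1=10 r2=15 r3=10 r4=10
PC=10 ori   r3, r3, 1        | r0=0 r1=10 r2=15 r3=11 r4=10
PC=11 ori   r1, r3, 5        | r0=0 r1=15 r2=15 r3=11 r4=10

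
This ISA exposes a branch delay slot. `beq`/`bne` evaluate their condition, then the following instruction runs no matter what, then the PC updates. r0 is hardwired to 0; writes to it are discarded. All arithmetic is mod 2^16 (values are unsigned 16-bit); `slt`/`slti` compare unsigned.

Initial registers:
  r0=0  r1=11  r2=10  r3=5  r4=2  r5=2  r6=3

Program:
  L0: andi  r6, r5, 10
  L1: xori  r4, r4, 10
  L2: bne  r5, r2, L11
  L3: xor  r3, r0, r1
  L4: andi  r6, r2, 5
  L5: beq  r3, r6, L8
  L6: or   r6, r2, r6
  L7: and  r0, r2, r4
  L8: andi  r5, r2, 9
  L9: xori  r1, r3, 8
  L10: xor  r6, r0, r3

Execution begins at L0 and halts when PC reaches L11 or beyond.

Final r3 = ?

11

[0] andi  r6, r5, 10  →  {r0:0, r1:11, r2:10, r3:5, r4:2, r5:2, r6:2}
[1] xori  r4, r4, 10  →  {r0:0, r1:11, r2:10, r3:5, r4:8, r5:2, r6:2}
[2] bne  r5, r2, L11  →  {r0:0, r1:11, r2:10, r3:5, r4:8, r5:2, r6:2}  ⟨branch taken⟩
[3] xor  r3, r0, r1  →  {r0:0, r1:11, r2:10, r3:11, r4:8, r5:2, r6:2}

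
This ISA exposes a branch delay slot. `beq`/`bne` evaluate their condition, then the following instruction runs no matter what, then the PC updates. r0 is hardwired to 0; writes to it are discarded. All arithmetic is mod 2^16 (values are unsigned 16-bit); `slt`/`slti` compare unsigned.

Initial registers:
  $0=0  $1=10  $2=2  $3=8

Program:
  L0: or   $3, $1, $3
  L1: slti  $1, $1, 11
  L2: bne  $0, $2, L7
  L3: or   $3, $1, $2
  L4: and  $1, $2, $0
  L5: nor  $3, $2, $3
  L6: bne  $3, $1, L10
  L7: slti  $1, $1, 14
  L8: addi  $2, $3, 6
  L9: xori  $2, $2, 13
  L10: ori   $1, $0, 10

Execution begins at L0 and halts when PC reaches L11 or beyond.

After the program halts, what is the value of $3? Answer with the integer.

PC=0  or   $3, $1, $3        | $0=0 $1=10 $2=2 $3=10
PC=1  slti  $1, $1, 11       | $0=0 $1=1 $2=2 $3=10
PC=2  bne  $0, $2, L7        | $0=0 $1=1 $2=2 $3=10  [TAKEN]
PC=3  or   $3, $1, $2        | $0=0 $1=1 $2=2 $3=3
PC=7  slti  $1, $1, 14       | $0=0 $1=1 $2=2 $3=3
PC=8  addi  $2, $3, 6        | $0=0 $1=1 $2=9 $3=3
PC=9  xori  $2, $2, 13       | $0=0 $1=1 $2=4 $3=3
PC=10 ori   $1, $0, 10       | $0=0 $1=10 $2=4 $3=3

3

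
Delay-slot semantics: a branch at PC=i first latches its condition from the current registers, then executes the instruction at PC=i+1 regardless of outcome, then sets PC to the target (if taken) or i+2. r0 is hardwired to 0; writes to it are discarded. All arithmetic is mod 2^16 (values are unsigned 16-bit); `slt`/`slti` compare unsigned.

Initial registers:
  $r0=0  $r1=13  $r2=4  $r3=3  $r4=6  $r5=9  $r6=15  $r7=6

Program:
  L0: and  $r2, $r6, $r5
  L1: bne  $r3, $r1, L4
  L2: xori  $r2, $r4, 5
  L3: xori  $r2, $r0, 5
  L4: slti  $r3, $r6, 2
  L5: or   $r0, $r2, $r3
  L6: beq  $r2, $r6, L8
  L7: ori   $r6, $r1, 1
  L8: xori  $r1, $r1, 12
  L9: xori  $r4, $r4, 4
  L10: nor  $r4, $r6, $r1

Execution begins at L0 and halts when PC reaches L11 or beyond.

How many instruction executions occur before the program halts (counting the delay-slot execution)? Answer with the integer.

#0 and  $r2, $r6, $r5 ; 0/13/9/3/6/9/15/6
#1 bne  $r3, $r1, L4 ; 0/13/9/3/6/9/15/6 ; →target
#2 xori  $r2, $r4, 5 ; 0/13/3/3/6/9/15/6
#4 slti  $r3, $r6, 2 ; 0/13/3/0/6/9/15/6
#5 or   $r0, $r2, $r3 ; 0/13/3/0/6/9/15/6
#6 beq  $r2, $r6, L8 ; 0/13/3/0/6/9/15/6 ; →fallthru
#7 ori   $r6, $r1, 1 ; 0/13/3/0/6/9/13/6
#8 xori  $r1, $r1, 12 ; 0/1/3/0/6/9/13/6
#9 xori  $r4, $r4, 4 ; 0/1/3/0/2/9/13/6
#10 nor  $r4, $r6, $r1 ; 0/1/3/0/65522/9/13/6

10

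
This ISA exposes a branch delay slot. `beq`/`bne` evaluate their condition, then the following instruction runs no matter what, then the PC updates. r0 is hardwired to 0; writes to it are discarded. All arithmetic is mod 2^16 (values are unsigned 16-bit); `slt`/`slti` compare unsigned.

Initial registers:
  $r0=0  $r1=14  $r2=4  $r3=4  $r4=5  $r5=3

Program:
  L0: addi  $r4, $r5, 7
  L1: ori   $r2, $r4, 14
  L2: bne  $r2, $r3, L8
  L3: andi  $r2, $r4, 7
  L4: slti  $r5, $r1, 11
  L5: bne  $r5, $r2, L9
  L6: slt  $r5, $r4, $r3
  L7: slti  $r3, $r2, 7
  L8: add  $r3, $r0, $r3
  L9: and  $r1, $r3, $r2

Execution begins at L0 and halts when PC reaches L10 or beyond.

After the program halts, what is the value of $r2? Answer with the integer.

2

[0] addi  $r4, $r5, 7  →  {$r0:0, $r1:14, $r2:4, $r3:4, $r4:10, $r5:3}
[1] ori   $r2, $r4, 14  →  {$r0:0, $r1:14, $r2:14, $r3:4, $r4:10, $r5:3}
[2] bne  $r2, $r3, L8  →  {$r0:0, $r1:14, $r2:14, $r3:4, $r4:10, $r5:3}  ⟨branch taken⟩
[3] andi  $r2, $r4, 7  →  {$r0:0, $r1:14, $r2:2, $r3:4, $r4:10, $r5:3}
[8] add  $r3, $r0, $r3  →  {$r0:0, $r1:14, $r2:2, $r3:4, $r4:10, $r5:3}
[9] and  $r1, $r3, $r2  →  {$r0:0, $r1:0, $r2:2, $r3:4, $r4:10, $r5:3}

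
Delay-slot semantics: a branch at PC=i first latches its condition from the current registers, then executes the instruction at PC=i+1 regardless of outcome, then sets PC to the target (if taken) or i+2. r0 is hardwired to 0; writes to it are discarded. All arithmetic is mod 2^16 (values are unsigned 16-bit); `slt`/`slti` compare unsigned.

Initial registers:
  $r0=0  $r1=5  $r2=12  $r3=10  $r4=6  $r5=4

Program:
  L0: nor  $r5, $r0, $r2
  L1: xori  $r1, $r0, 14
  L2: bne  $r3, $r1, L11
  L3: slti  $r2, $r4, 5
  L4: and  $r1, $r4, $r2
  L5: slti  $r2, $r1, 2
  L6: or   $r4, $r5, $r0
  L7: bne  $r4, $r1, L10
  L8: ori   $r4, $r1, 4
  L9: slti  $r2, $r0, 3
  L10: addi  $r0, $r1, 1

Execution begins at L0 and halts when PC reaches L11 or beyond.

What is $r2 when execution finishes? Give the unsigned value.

0

PC=0  nor  $r5, $r0, $r2     | $r0=0 $r1=5 $r2=12 $r3=10 $r4=6 $r5=65523
PC=1  xori  $r1, $r0, 14     | $r0=0 $r1=14 $r2=12 $r3=10 $r4=6 $r5=65523
PC=2  bne  $r3, $r1, L11     | $r0=0 $r1=14 $r2=12 $r3=10 $r4=6 $r5=65523  [TAKEN]
PC=3  slti  $r2, $r4, 5      | $r0=0 $r1=14 $r2=0 $r3=10 $r4=6 $r5=65523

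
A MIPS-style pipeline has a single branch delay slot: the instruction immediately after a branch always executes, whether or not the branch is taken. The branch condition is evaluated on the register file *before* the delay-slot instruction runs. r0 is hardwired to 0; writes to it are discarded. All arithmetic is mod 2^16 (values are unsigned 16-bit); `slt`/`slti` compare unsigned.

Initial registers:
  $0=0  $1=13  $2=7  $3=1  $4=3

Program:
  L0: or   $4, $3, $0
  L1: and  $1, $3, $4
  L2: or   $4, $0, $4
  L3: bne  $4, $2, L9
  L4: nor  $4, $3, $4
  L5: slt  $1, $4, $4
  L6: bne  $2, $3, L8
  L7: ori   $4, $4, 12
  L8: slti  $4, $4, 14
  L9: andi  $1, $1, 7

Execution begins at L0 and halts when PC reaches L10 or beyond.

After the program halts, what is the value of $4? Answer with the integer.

  step pc=0: or   $4, $3, $0  regs=(0,13,7,1,1)
  step pc=1: and  $1, $3, $4  regs=(0,1,7,1,1)
  step pc=2: or   $4, $0, $4  regs=(0,1,7,1,1)
  step pc=3: bne  $4, $2, L9  cond=T  regs=(0,1,7,1,1)
  step pc=4: nor  $4, $3, $4  regs=(0,1,7,1,65534)
  step pc=9: andi  $1, $1, 7  regs=(0,1,7,1,65534)

65534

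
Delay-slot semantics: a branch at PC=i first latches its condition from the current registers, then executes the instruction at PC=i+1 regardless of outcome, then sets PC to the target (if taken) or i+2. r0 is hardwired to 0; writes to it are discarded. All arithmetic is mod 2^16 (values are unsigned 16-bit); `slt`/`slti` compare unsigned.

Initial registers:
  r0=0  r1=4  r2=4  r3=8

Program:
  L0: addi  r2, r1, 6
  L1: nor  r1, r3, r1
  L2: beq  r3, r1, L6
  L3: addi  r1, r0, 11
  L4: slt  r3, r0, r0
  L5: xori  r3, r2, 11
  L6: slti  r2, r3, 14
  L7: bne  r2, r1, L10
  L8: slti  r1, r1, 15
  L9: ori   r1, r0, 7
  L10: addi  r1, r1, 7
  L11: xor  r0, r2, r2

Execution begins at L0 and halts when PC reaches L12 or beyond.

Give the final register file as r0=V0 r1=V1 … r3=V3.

[0] addi  r2, r1, 6  →  {r0:0, r1:4, r2:10, r3:8}
[1] nor  r1, r3, r1  →  {r0:0, r1:65523, r2:10, r3:8}
[2] beq  r3, r1, L6  →  {r0:0, r1:65523, r2:10, r3:8}  ⟨branch fallthrough⟩
[3] addi  r1, r0, 11  →  {r0:0, r1:11, r2:10, r3:8}
[4] slt  r3, r0, r0  →  {r0:0, r1:11, r2:10, r3:0}
[5] xori  r3, r2, 11  →  {r0:0, r1:11, r2:10, r3:1}
[6] slti  r2, r3, 14  →  {r0:0, r1:11, r2:1, r3:1}
[7] bne  r2, r1, L10  →  {r0:0, r1:11, r2:1, r3:1}  ⟨branch taken⟩
[8] slti  r1, r1, 15  →  {r0:0, r1:1, r2:1, r3:1}
[10] addi  r1, r1, 7  →  {r0:0, r1:8, r2:1, r3:1}
[11] xor  r0, r2, r2  →  {r0:0, r1:8, r2:1, r3:1}

r0=0 r1=8 r2=1 r3=1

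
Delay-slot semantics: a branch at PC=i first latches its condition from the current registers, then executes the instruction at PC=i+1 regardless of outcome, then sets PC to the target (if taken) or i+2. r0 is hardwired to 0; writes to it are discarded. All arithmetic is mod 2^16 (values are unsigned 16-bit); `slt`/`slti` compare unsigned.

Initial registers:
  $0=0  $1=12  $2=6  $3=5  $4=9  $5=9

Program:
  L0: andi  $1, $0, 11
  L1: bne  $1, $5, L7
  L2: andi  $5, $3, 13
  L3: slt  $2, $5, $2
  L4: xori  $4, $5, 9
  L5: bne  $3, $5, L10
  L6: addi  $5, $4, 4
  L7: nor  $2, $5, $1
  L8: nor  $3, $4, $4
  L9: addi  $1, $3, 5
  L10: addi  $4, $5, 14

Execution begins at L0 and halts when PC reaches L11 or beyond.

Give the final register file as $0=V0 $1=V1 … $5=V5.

[0] andi  $1, $0, 11  →  {$0:0, $1:0, $2:6, $3:5, $4:9, $5:9}
[1] bne  $1, $5, L7  →  {$0:0, $1:0, $2:6, $3:5, $4:9, $5:9}  ⟨branch taken⟩
[2] andi  $5, $3, 13  →  {$0:0, $1:0, $2:6, $3:5, $4:9, $5:5}
[7] nor  $2, $5, $1  →  {$0:0, $1:0, $2:65530, $3:5, $4:9, $5:5}
[8] nor  $3, $4, $4  →  {$0:0, $1:0, $2:65530, $3:65526, $4:9, $5:5}
[9] addi  $1, $3, 5  →  {$0:0, $1:65531, $2:65530, $3:65526, $4:9, $5:5}
[10] addi  $4, $5, 14  →  {$0:0, $1:65531, $2:65530, $3:65526, $4:19, $5:5}

$0=0 $1=65531 $2=65530 $3=65526 $4=19 $5=5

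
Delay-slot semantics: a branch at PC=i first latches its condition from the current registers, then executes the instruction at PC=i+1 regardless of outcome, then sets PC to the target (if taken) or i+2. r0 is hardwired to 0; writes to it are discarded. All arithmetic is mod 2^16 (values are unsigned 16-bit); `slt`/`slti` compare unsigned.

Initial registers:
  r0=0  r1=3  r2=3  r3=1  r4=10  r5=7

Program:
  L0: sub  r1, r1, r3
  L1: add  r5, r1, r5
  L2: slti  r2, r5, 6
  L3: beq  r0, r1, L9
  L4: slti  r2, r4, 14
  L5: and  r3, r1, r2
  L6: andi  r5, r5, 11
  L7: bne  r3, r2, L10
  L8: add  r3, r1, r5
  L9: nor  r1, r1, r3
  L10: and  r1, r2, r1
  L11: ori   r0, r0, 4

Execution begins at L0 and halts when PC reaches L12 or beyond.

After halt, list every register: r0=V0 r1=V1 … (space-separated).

r0=0 r1=0 r2=1 r3=11 r4=10 r5=9

[0] sub  r1, r1, r3  →  {r0:0, r1:2, r2:3, r3:1, r4:10, r5:7}
[1] add  r5, r1, r5  →  {r0:0, r1:2, r2:3, r3:1, r4:10, r5:9}
[2] slti  r2, r5, 6  →  {r0:0, r1:2, r2:0, r3:1, r4:10, r5:9}
[3] beq  r0, r1, L9  →  {r0:0, r1:2, r2:0, r3:1, r4:10, r5:9}  ⟨branch fallthrough⟩
[4] slti  r2, r4, 14  →  {r0:0, r1:2, r2:1, r3:1, r4:10, r5:9}
[5] and  r3, r1, r2  →  {r0:0, r1:2, r2:1, r3:0, r4:10, r5:9}
[6] andi  r5, r5, 11  →  {r0:0, r1:2, r2:1, r3:0, r4:10, r5:9}
[7] bne  r3, r2, L10  →  {r0:0, r1:2, r2:1, r3:0, r4:10, r5:9}  ⟨branch taken⟩
[8] add  r3, r1, r5  →  {r0:0, r1:2, r2:1, r3:11, r4:10, r5:9}
[10] and  r1, r2, r1  →  {r0:0, r1:0, r2:1, r3:11, r4:10, r5:9}
[11] ori   r0, r0, 4  →  {r0:0, r1:0, r2:1, r3:11, r4:10, r5:9}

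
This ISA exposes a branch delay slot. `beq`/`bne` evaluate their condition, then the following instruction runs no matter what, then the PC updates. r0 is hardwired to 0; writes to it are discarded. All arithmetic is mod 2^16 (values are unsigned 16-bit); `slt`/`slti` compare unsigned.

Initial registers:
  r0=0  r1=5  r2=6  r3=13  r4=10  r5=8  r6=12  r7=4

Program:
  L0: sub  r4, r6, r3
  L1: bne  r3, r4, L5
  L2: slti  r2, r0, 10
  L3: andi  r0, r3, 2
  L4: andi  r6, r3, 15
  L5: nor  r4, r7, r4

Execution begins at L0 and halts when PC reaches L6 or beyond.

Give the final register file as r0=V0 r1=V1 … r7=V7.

r0=0 r1=5 r2=1 r3=13 r4=0 r5=8 r6=12 r7=4

[0] sub  r4, r6, r3  →  {r0:0, r1:5, r2:6, r3:13, r4:65535, r5:8, r6:12, r7:4}
[1] bne  r3, r4, L5  →  {r0:0, r1:5, r2:6, r3:13, r4:65535, r5:8, r6:12, r7:4}  ⟨branch taken⟩
[2] slti  r2, r0, 10  →  {r0:0, r1:5, r2:1, r3:13, r4:65535, r5:8, r6:12, r7:4}
[5] nor  r4, r7, r4  →  {r0:0, r1:5, r2:1, r3:13, r4:0, r5:8, r6:12, r7:4}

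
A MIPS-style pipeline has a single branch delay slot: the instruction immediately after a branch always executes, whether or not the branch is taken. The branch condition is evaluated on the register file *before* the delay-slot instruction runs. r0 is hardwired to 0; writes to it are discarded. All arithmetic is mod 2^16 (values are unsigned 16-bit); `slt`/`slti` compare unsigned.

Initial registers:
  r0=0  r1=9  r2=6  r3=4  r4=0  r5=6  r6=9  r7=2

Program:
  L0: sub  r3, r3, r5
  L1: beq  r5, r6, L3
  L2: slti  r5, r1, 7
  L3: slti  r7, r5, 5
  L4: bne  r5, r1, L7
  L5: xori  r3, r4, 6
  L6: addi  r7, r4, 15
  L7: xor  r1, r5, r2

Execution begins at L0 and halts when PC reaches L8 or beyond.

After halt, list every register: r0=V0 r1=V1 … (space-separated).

r0=0 r1=6 r2=6 r3=6 r4=0 r5=0 r6=9 r7=1

#0 sub  r3, r3, r5 ; 0/9/6/65534/0/6/9/2
#1 beq  r5, r6, L3 ; 0/9/6/65534/0/6/9/2 ; →fallthru
#2 slti  r5, r1, 7 ; 0/9/6/65534/0/0/9/2
#3 slti  r7, r5, 5 ; 0/9/6/65534/0/0/9/1
#4 bne  r5, r1, L7 ; 0/9/6/65534/0/0/9/1 ; →target
#5 xori  r3, r4, 6 ; 0/9/6/6/0/0/9/1
#7 xor  r1, r5, r2 ; 0/6/6/6/0/0/9/1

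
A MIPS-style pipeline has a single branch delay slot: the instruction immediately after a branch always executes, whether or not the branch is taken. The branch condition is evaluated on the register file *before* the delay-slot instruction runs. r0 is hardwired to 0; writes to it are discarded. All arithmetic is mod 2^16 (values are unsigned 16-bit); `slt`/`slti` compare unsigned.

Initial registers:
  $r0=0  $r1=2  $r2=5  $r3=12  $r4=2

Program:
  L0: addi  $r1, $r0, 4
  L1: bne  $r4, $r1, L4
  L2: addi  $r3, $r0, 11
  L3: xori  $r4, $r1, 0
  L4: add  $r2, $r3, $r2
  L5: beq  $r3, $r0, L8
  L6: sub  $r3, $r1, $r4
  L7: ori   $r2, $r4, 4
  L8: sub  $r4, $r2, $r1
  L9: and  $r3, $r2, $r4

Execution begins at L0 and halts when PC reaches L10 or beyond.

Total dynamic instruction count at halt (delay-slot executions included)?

[0] addi  $r1, $r0, 4  →  {$r0:0, $r1:4, $r2:5, $r3:12, $r4:2}
[1] bne  $r4, $r1, L4  →  {$r0:0, $r1:4, $r2:5, $r3:12, $r4:2}  ⟨branch taken⟩
[2] addi  $r3, $r0, 11  →  {$r0:0, $r1:4, $r2:5, $r3:11, $r4:2}
[4] add  $r2, $r3, $r2  →  {$r0:0, $r1:4, $r2:16, $r3:11, $r4:2}
[5] beq  $r3, $r0, L8  →  {$r0:0, $r1:4, $r2:16, $r3:11, $r4:2}  ⟨branch fallthrough⟩
[6] sub  $r3, $r1, $r4  →  {$r0:0, $r1:4, $r2:16, $r3:2, $r4:2}
[7] ori   $r2, $r4, 4  →  {$r0:0, $r1:4, $r2:6, $r3:2, $r4:2}
[8] sub  $r4, $r2, $r1  →  {$r0:0, $r1:4, $r2:6, $r3:2, $r4:2}
[9] and  $r3, $r2, $r4  →  {$r0:0, $r1:4, $r2:6, $r3:2, $r4:2}

9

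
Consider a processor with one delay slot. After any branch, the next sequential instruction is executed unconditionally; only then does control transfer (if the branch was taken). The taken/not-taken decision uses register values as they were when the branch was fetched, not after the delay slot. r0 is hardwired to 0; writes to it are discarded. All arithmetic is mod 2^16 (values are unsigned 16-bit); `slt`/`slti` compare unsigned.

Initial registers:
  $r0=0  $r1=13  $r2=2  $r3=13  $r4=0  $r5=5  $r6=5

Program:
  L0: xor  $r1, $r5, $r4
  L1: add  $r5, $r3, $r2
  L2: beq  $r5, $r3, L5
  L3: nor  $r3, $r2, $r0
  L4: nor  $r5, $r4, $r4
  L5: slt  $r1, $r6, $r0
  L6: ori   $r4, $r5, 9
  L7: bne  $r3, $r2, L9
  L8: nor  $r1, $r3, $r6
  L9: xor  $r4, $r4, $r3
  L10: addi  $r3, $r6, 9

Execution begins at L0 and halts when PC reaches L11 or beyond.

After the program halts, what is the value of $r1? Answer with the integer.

  step pc=0: xor  $r1, $r5, $r4  regs=(0,5,2,13,0,5,5)
  step pc=1: add  $r5, $r3, $r2  regs=(0,5,2,13,0,15,5)
  step pc=2: beq  $r5, $r3, L5  cond=F  regs=(0,5,2,13,0,15,5)
  step pc=3: nor  $r3, $r2, $r0  regs=(0,5,2,65533,0,15,5)
  step pc=4: nor  $r5, $r4, $r4  regs=(0,5,2,65533,0,65535,5)
  step pc=5: slt  $r1, $r6, $r0  regs=(0,0,2,65533,0,65535,5)
  step pc=6: ori   $r4, $r5, 9  regs=(0,0,2,65533,65535,65535,5)
  step pc=7: bne  $r3, $r2, L9  cond=T  regs=(0,0,2,65533,65535,65535,5)
  step pc=8: nor  $r1, $r3, $r6  regs=(0,2,2,65533,65535,65535,5)
  step pc=9: xor  $r4, $r4, $r3  regs=(0,2,2,65533,2,65535,5)
  step pc=10: addi  $r3, $r6, 9  regs=(0,2,2,14,2,65535,5)

2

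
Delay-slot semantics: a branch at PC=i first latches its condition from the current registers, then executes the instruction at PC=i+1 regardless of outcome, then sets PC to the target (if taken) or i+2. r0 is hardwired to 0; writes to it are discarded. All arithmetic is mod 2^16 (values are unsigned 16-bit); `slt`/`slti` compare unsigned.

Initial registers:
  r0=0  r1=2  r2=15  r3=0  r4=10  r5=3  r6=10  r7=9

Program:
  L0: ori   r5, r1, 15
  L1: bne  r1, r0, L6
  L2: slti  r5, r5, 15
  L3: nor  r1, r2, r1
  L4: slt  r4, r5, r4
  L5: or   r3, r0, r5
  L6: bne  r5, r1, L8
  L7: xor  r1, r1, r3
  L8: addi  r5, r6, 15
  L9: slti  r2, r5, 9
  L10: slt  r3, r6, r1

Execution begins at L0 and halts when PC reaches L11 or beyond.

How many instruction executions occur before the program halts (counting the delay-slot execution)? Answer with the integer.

8

PC=0  ori   r5, r1, 15       | r0=0 r1=2 r2=15 r3=0 r4=10 r5=15 r6=10 r7=9
PC=1  bne  r1, r0, L6        | r0=0 r1=2 r2=15 r3=0 r4=10 r5=15 r6=10 r7=9  [TAKEN]
PC=2  slti  r5, r5, 15       | r0=0 r1=2 r2=15 r3=0 r4=10 r5=0 r6=10 r7=9
PC=6  bne  r5, r1, L8        | r0=0 r1=2 r2=15 r3=0 r4=10 r5=0 r6=10 r7=9  [TAKEN]
PC=7  xor  r1, r1, r3        | r0=0 r1=2 r2=15 r3=0 r4=10 r5=0 r6=10 r7=9
PC=8  addi  r5, r6, 15       | r0=0 r1=2 r2=15 r3=0 r4=10 r5=25 r6=10 r7=9
PC=9  slti  r2, r5, 9        | r0=0 r1=2 r2=0 r3=0 r4=10 r5=25 r6=10 r7=9
PC=10 slt  r3, r6, r1        | r0=0 r1=2 r2=0 r3=0 r4=10 r5=25 r6=10 r7=9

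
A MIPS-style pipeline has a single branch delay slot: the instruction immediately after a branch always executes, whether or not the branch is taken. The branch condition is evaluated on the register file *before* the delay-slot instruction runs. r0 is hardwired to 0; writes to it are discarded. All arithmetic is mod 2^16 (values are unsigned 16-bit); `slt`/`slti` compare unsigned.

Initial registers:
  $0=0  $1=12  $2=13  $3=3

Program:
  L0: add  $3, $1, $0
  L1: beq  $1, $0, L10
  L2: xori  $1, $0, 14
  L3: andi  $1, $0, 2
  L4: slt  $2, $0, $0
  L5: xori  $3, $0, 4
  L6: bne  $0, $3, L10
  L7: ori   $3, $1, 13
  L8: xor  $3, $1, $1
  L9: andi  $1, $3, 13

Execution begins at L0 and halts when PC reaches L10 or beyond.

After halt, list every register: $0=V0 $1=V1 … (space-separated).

#0 add  $3, $1, $0 ; 0/12/13/12
#1 beq  $1, $0, L10 ; 0/12/13/12 ; →fallthru
#2 xori  $1, $0, 14 ; 0/14/13/12
#3 andi  $1, $0, 2 ; 0/0/13/12
#4 slt  $2, $0, $0 ; 0/0/0/12
#5 xori  $3, $0, 4 ; 0/0/0/4
#6 bne  $0, $3, L10 ; 0/0/0/4 ; →target
#7 ori   $3, $1, 13 ; 0/0/0/13

$0=0 $1=0 $2=0 $3=13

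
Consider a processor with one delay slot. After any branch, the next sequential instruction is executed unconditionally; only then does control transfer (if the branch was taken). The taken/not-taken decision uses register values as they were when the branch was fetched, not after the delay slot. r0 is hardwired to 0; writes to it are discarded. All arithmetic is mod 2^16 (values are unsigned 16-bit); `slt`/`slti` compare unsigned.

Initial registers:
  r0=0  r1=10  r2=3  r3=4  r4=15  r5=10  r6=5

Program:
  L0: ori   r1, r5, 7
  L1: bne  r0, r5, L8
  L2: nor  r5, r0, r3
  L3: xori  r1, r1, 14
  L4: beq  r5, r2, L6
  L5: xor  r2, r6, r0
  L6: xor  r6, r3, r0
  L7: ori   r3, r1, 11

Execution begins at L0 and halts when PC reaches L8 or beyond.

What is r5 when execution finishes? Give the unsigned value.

PC=0  ori   r1, r5, 7        | r0=0 r1=15 r2=3 r3=4 r4=15 r5=10 r6=5
PC=1  bne  r0, r5, L8        | r0=0 r1=15 r2=3 r3=4 r4=15 r5=10 r6=5  [TAKEN]
PC=2  nor  r5, r0, r3        | r0=0 r1=15 r2=3 r3=4 r4=15 r5=65531 r6=5

65531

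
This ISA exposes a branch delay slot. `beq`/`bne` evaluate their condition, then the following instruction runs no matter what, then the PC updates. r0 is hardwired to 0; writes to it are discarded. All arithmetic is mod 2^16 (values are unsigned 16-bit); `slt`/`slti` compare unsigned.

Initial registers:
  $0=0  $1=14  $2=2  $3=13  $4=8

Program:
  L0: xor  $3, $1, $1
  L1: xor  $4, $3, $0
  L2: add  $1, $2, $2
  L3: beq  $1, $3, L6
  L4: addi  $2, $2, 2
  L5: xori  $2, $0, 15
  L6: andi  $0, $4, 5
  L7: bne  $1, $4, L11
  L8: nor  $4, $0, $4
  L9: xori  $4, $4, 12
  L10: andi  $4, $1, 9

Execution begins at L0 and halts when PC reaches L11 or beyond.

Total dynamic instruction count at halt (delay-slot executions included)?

#0 xor  $3, $1, $1 ; 0/14/2/0/8
#1 xor  $4, $3, $0 ; 0/14/2/0/0
#2 add  $1, $2, $2 ; 0/4/2/0/0
#3 beq  $1, $3, L6 ; 0/4/2/0/0 ; →fallthru
#4 addi  $2, $2, 2 ; 0/4/4/0/0
#5 xori  $2, $0, 15 ; 0/4/15/0/0
#6 andi  $0, $4, 5 ; 0/4/15/0/0
#7 bne  $1, $4, L11 ; 0/4/15/0/0 ; →target
#8 nor  $4, $0, $4 ; 0/4/15/0/65535

9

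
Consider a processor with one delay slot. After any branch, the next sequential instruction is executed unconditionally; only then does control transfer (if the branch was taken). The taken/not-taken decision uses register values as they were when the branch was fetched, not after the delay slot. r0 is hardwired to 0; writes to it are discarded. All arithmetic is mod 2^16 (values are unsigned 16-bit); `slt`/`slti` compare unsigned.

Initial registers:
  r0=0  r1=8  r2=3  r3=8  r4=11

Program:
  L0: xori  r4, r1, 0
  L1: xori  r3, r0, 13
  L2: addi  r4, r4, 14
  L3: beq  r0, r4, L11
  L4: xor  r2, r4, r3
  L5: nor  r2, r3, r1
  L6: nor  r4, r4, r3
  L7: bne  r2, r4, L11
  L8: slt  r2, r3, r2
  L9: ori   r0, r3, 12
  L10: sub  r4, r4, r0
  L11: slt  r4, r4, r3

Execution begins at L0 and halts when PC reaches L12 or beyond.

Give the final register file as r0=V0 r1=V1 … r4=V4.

#0 xori  r4, r1, 0 ; 0/8/3/8/8
#1 xori  r3, r0, 13 ; 0/8/3/13/8
#2 addi  r4, r4, 14 ; 0/8/3/13/22
#3 beq  r0, r4, L11 ; 0/8/3/13/22 ; →fallthru
#4 xor  r2, r4, r3 ; 0/8/27/13/22
#5 nor  r2, r3, r1 ; 0/8/65522/13/22
#6 nor  r4, r4, r3 ; 0/8/65522/13/65504
#7 bne  r2, r4, L11 ; 0/8/65522/13/65504 ; →target
#8 slt  r2, r3, r2 ; 0/8/1/13/65504
#11 slt  r4, r4, r3 ; 0/8/1/13/0

r0=0 r1=8 r2=1 r3=13 r4=0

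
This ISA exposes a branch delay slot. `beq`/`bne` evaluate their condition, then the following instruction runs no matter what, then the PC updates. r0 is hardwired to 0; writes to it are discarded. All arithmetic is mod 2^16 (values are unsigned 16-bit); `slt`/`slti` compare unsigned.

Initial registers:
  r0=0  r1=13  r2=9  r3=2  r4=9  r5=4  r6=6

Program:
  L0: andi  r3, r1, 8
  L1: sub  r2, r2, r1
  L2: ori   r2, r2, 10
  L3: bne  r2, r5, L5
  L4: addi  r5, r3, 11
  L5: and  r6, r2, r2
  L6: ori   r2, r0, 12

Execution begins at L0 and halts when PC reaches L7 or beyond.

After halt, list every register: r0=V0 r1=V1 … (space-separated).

#0 andi  r3, r1, 8 ; 0/13/9/8/9/4/6
#1 sub  r2, r2, r1 ; 0/13/65532/8/9/4/6
#2 ori   r2, r2, 10 ; 0/13/65534/8/9/4/6
#3 bne  r2, r5, L5 ; 0/13/65534/8/9/4/6 ; →target
#4 addi  r5, r3, 11 ; 0/13/65534/8/9/19/6
#5 and  r6, r2, r2 ; 0/13/65534/8/9/19/65534
#6 ori   r2, r0, 12 ; 0/13/12/8/9/19/65534

r0=0 r1=13 r2=12 r3=8 r4=9 r5=19 r6=65534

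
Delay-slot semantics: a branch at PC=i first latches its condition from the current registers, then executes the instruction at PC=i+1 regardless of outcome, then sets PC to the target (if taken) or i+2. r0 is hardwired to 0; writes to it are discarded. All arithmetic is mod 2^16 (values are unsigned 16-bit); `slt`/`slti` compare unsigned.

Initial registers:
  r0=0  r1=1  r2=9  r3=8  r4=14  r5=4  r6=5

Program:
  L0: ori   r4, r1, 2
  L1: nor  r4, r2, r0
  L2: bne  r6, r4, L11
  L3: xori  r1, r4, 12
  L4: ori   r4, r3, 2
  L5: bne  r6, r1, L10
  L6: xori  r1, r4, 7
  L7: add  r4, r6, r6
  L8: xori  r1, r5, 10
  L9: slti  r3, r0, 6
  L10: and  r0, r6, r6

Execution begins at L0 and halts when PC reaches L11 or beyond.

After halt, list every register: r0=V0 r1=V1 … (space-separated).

#0 ori   r4, r1, 2 ; 0/1/9/8/3/4/5
#1 nor  r4, r2, r0 ; 0/1/9/8/65526/4/5
#2 bne  r6, r4, L11 ; 0/1/9/8/65526/4/5 ; →target
#3 xori  r1, r4, 12 ; 0/65530/9/8/65526/4/5

r0=0 r1=65530 r2=9 r3=8 r4=65526 r5=4 r6=5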